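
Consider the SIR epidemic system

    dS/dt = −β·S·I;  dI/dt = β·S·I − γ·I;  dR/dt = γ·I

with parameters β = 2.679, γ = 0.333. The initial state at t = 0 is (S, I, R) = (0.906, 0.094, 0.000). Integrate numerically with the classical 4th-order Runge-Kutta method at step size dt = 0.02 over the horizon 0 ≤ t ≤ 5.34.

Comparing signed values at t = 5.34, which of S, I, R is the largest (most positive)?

largest component: R

t=0.000: state=(0.906, 0.094, 0.000)
step 1 (dt=0.02): k1=(-0.228, 0.197, 0.031), k2=(-0.232, 0.200, 0.032), k3=(-0.232, 0.200, 0.032), k4=(-0.237, 0.204, 0.033); state += dt/6·(k1+2k2+2k3+k4)
t=0.020: state=(0.901, 0.098, 0.001)
t=0.040: state=(0.897, 0.102, 0.001)
t=0.060: state=(0.892, 0.106, 0.002)
continuing one RK4 step at a time; state shown every 10 steps (Δt=0.2):
t=0.200: state=(0.851, 0.141, 0.008)
t=0.400: state=(0.777, 0.204, 0.019)
t=0.600: state=(0.682, 0.283, 0.035)
t=0.800: state=(0.573, 0.370, 0.057)
t=1.000: state=(0.459, 0.457, 0.085)
t=1.200: state=(0.352, 0.530, 0.118)
t=1.400: state=(0.261, 0.584, 0.155)
t=1.600: state=(0.189, 0.616, 0.195)
t=1.800: state=(0.135, 0.628, 0.236)
t=2.000: state=(0.097, 0.625, 0.278)
t=2.200: state=(0.069, 0.611, 0.319)
t=2.400: state=(0.050, 0.590, 0.359)
t=2.600: state=(0.037, 0.565, 0.398)
t=2.800: state=(0.027, 0.538, 0.435)
t=3.000: state=(0.021, 0.510, 0.470)
t=3.200: state=(0.016, 0.482, 0.503)
t=3.400: state=(0.012, 0.454, 0.534)
t=3.600: state=(0.010, 0.427, 0.563)
t=3.800: state=(0.008, 0.402, 0.591)
t=4.000: state=(0.006, 0.377, 0.617)
t=4.200: state=(0.005, 0.354, 0.641)
t=4.400: state=(0.004, 0.332, 0.664)
t=4.600: state=(0.004, 0.311, 0.685)
t=4.800: state=(0.003, 0.292, 0.705)
t=5.000: state=(0.003, 0.273, 0.724)
t=5.200: state=(0.002, 0.256, 0.742)
t=5.340: state=(0.002, 0.245, 0.753)
compare at T: S=0.002, I=0.245, R=0.753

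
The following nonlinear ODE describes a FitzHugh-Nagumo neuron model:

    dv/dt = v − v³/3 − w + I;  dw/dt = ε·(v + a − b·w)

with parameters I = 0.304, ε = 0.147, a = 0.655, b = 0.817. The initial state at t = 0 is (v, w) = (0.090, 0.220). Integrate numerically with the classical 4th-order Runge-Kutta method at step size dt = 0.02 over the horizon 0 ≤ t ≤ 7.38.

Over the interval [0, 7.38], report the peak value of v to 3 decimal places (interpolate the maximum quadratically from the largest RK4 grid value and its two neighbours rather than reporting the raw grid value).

t=0.000: state=(0.090, 0.220)
step 1 (dt=0.02): k1=(0.174, 0.083), k2=(0.175, 0.083), k3=(0.175, 0.083), k4=(0.176, 0.083); state += dt/6·(k1+2k2+2k3+k4)
t=0.020: state=(0.093, 0.222)
t=0.040: state=(0.097, 0.223)
t=0.060: state=(0.101, 0.225)
continuing one RK4 step at a time; state shown every 25 steps (Δt=0.5):
t=0.500: state=(0.190, 0.264)
t=1.000: state=(0.321, 0.313)
t=1.500: state=(0.492, 0.370)
t=2.000: state=(0.704, 0.438)
t=2.500: state=(0.934, 0.518)
t=3.000: state=(1.135, 0.609)
t=3.500: state=(1.268, 0.706)
t=4.000: state=(1.325, 0.805)
t=4.500: state=(1.324, 0.899)
t=5.000: state=(1.286, 0.987)
t=5.500: state=(1.222, 1.066)
t=6.000: state=(1.139, 1.134)
t=6.500: state=(1.037, 1.193)
t=7.000: state=(0.913, 1.240)
t=7.380: state=(0.798, 1.267)
largest grid value and its neighbours: v(4.220)=1.33070, v(4.240)=1.33070, v(4.260)=1.33064
parabola through these three points peaks at t≈4.232 with v≈1.33071

max v = 1.331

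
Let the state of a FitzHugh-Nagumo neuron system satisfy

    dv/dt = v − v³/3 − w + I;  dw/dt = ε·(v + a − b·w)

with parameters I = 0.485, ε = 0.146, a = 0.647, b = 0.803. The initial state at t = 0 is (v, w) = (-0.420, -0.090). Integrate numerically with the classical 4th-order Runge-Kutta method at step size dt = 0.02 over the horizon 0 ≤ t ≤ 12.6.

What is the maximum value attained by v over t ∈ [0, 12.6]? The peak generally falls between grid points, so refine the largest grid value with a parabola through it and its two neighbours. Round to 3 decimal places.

max v = 1.675

t=0.000: state=(-0.420, -0.090)
step 1 (dt=0.02): k1=(0.180, 0.044), k2=(0.181, 0.044), k3=(0.181, 0.044), k4=(0.182, 0.044); state += dt/6·(k1+2k2+2k3+k4)
t=0.020: state=(-0.416, -0.089)
t=0.040: state=(-0.413, -0.088)
t=0.060: state=(-0.409, -0.087)
continuing one RK4 step at a time; state shown every 25 steps (Δt=0.5):
t=0.500: state=(-0.315, -0.065)
t=1.000: state=(-0.168, -0.033)
t=1.500: state=(0.048, 0.010)
t=2.000: state=(0.368, 0.069)
t=2.500: state=(0.809, 0.153)
t=3.000: state=(1.271, 0.264)
t=3.500: state=(1.567, 0.397)
t=4.000: state=(1.668, 0.536)
t=4.500: state=(1.666, 0.670)
t=5.000: state=(1.622, 0.794)
t=5.500: state=(1.561, 0.908)
t=6.000: state=(1.493, 1.010)
t=6.500: state=(1.420, 1.102)
t=7.000: state=(1.342, 1.183)
t=7.500: state=(1.258, 1.254)
t=8.000: state=(1.167, 1.314)
t=8.500: state=(1.065, 1.364)
t=9.000: state=(0.948, 1.404)
t=9.500: state=(0.806, 1.432)
t=10.000: state=(0.625, 1.448)
t=10.500: state=(0.374, 1.447)
t=11.000: state=(-0.006, 1.424)
t=11.500: state=(-0.597, 1.369)
t=12.000: state=(-1.326, 1.268)
t=12.500: state=(-1.791, 1.129)
t=12.600: state=(-1.836, 1.099)
largest grid value and its neighbours: v(4.180)=1.67513, v(4.200)=1.67524, v(4.220)=1.67523
parabola through these three points peaks at t≈4.210 with v≈1.67525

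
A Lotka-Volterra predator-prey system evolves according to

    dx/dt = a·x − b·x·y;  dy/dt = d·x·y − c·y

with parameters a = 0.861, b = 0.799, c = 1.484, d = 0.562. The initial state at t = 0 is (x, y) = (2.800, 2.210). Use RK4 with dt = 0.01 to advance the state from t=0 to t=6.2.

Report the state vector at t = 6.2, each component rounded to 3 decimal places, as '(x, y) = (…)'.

t=0.000: state=(2.800, 2.210)
step 1 (dt=0.01): k1=(-2.533, 0.198), k2=(-2.524, 0.182), k3=(-2.524, 0.182), k4=(-2.515, 0.167); state += dt/6·(k1+2k2+2k3+k4)
t=0.010: state=(2.775, 2.212)
t=0.020: state=(2.750, 2.213)
t=0.030: state=(2.725, 2.215)
continuing one RK4 step at a time; state shown every 25 steps (Δt=0.25):
t=0.250: state=(2.236, 2.169)
t=0.500: state=(1.828, 1.987)
t=0.750: state=(1.562, 1.737)
t=1.000: state=(1.405, 1.475)
t=1.250: state=(1.331, 1.233)
t=1.500: state=(1.318, 1.024)
t=1.750: state=(1.356, 0.852)
t=2.000: state=(1.439, 0.715)
t=2.250: state=(1.564, 0.609)
t=2.500: state=(1.732, 0.530)
t=2.750: state=(1.944, 0.473)
t=3.000: state=(2.203, 0.436)
t=3.250: state=(2.509, 0.419)
t=3.500: state=(2.862, 0.421)
t=3.750: state=(3.256, 0.447)
t=4.000: state=(3.675, 0.502)
t=4.250: state=(4.087, 0.597)
t=4.500: state=(4.435, 0.751)
t=4.750: state=(4.633, 0.982)
t=5.000: state=(4.581, 1.299)
t=5.250: state=(4.225, 1.670)
t=5.500: state=(3.625, 2.004)
t=5.750: state=(2.947, 2.194)
t=6.000: state=(2.351, 2.193)
t=6.200: state=(1.983, 2.077)

(x, y) = (1.983, 2.077)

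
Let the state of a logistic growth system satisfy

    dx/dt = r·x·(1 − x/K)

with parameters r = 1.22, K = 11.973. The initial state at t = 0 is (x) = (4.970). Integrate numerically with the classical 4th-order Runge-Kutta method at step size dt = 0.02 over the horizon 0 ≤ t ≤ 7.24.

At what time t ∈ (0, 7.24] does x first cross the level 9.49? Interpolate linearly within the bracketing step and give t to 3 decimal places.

t = 1.380

t=0.000: state=(4.970)
step 1 (dt=0.02): k1=(3.546), k2=(3.554), k3=(3.554), k4=(3.561); state += dt/6·(k1+2k2+2k3+k4)
t=0.020: state=(5.041)
t=0.040: state=(5.112)
t=0.060: state=(5.184)
continuing one RK4 step at a time; state shown every 25 steps (Δt=0.5):
t=0.500: state=(6.781)
t=1.000: state=(8.456)
t=1.380: state=(9.490)
next step: t=1.400: state=(9.538) — x has crossed 9.49
linear interpolation between t=1.380 (9.48982) and t=1.400 (9.53750) → t≈1.380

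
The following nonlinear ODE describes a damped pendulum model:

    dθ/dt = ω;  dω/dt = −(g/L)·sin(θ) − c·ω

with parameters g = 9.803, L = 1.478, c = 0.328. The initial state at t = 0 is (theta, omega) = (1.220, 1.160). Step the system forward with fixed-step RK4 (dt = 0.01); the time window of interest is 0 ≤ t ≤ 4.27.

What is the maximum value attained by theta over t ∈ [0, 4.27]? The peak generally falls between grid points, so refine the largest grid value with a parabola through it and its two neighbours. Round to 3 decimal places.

max theta = 1.322

t=0.000: state=(1.220, 1.160)
step 1 (dt=0.01): k1=(1.160, -6.609), k2=(1.127, -6.611), k3=(1.127, -6.611), k4=(1.094, -6.613); state += dt/6·(k1+2k2+2k3+k4)
t=0.010: state=(1.231, 1.094)
t=0.020: state=(1.242, 1.028)
t=0.030: state=(1.252, 0.962)
continuing one RK4 step at a time; state shown every 20 steps (Δt=0.2):
t=0.200: state=(1.320, -0.148)
t=0.400: state=(1.167, -1.361)
t=0.600: state=(0.791, -2.344)
t=0.800: state=(0.262, -2.839)
t=1.000: state=(-0.297, -2.628)
t=1.200: state=(-0.748, -1.809)
t=1.400: state=(-1.001, -0.695)
t=1.600: state=(-1.024, 0.451)
t=1.800: state=(-0.829, 1.459)
t=2.000: state=(-0.462, 2.144)
t=2.200: state=(-0.007, 2.304)
t=2.400: state=(0.421, 1.885)
t=2.600: state=(0.719, 1.058)
t=2.800: state=(0.834, 0.076)
t=3.000: state=(0.753, -0.857)
t=3.200: state=(0.506, -1.567)
t=3.400: state=(0.153, -1.885)
t=3.600: state=(-0.216, -1.719)
t=3.800: state=(-0.507, -1.144)
t=4.000: state=(-0.659, -0.350)
t=4.200: state=(-0.646, 0.465)
t=4.270: state=(-0.604, 0.724)
largest grid value and its neighbours: theta(0.170)=1.32198, theta(0.180)=1.32211, theta(0.190)=1.32159
parabola through these three points peaks at t≈0.177 with theta≈1.32214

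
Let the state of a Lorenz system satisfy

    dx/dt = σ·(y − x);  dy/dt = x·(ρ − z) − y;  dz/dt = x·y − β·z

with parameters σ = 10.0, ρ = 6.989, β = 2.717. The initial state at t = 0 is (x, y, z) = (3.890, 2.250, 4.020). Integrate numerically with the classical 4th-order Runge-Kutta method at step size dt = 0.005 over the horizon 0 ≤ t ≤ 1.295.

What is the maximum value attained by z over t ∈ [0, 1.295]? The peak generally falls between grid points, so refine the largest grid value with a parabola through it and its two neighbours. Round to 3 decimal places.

t=0.000: state=(3.890, 2.250, 4.020)
step 1 (dt=0.005): k1=(-16.400, 9.299, -2.170), k2=(-15.758, 9.175, -2.158), k3=(-15.777, 9.180, -2.155), k4=(-15.152, 9.060, -2.143); state += dt/6·(k1+2k2+2k3+k4)
t=0.005: state=(3.811, 2.296, 4.009)
t=0.010: state=(3.738, 2.341, 3.999)
t=0.015: state=(3.671, 2.384, 3.988)
continuing one RK4 step at a time; state shown every 10 steps (Δt=0.05):
t=0.050: state=(3.336, 2.666, 3.920)
t=0.100: state=(3.150, 3.024, 3.851)
t=0.150: state=(3.172, 3.360, 3.833)
t=0.200: state=(3.317, 3.692, 3.880)
t=0.250: state=(3.535, 4.021, 4.006)
t=0.300: state=(3.795, 4.340, 4.215)
t=0.350: state=(4.073, 4.634, 4.506)
t=0.400: state=(4.348, 4.881, 4.873)
t=0.450: state=(4.598, 5.058, 5.297)
t=0.500: state=(4.801, 5.147, 5.749)
t=0.550: state=(4.939, 5.137, 6.193)
t=0.600: state=(4.997, 5.030, 6.591)
t=0.650: state=(4.972, 4.841, 6.906)
t=0.700: state=(4.870, 4.597, 7.116)
t=0.750: state=(4.706, 4.330, 7.211)
t=0.800: state=(4.502, 4.069, 7.198)
t=0.850: state=(4.280, 3.835, 7.094)
t=0.900: state=(4.063, 3.643, 6.920)
t=0.950: state=(3.866, 3.500, 6.701)
t=1.000: state=(3.700, 3.404, 6.459)
t=1.050: state=(3.571, 3.354, 6.211)
t=1.100: state=(3.483, 3.345, 5.973)
t=1.150: state=(3.433, 3.371, 5.757)
t=1.200: state=(3.420, 3.429, 5.569)
t=1.250: state=(3.441, 3.512, 5.418)
t=1.295: state=(3.484, 3.605, 5.316)
largest grid value and its neighbours: z(0.765)=7.21784, z(0.770)=7.21802, z(0.775)=7.21717
parabola through these three points peaks at t≈0.768 with z≈7.21808

max z = 7.218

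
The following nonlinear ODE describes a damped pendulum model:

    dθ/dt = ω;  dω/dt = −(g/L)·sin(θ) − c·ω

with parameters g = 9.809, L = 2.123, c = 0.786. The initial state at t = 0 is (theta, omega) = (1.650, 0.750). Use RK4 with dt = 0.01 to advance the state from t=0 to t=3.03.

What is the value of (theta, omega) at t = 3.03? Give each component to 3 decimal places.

t=0.000: state=(1.650, 0.750)
step 1 (dt=0.01): k1=(0.750, -5.195), k2=(0.724, -5.174), k3=(0.724, -5.174), k4=(0.698, -5.152); state += dt/6·(k1+2k2+2k3+k4)
t=0.010: state=(1.657, 0.698)
t=0.020: state=(1.664, 0.647)
t=0.030: state=(1.670, 0.596)
continuing one RK4 step at a time; state shown every 10 steps (Δt=0.1):
t=0.100: state=(1.700, 0.252)
t=0.200: state=(1.702, -0.208)
t=0.300: state=(1.659, -0.634)
t=0.400: state=(1.576, -1.029)
t=0.500: state=(1.454, -1.395)
t=0.600: state=(1.298, -1.725)
t=0.700: state=(1.111, -2.009)
t=0.800: state=(0.898, -2.232)
t=0.900: state=(0.667, -2.376)
t=1.000: state=(0.426, -2.426)
t=1.100: state=(0.185, -2.375)
t=1.200: state=(-0.045, -2.226)
t=1.300: state=(-0.257, -1.989)
t=1.400: state=(-0.441, -1.685)
t=1.500: state=(-0.592, -1.337)
t=1.600: state=(-0.708, -0.966)
t=1.700: state=(-0.785, -0.590)
t=1.800: state=(-0.826, -0.224)
t=1.900: state=(-0.831, 0.121)
t=2.000: state=(-0.803, 0.437)
t=2.100: state=(-0.745, 0.715)
t=2.200: state=(-0.661, 0.949)
t=2.300: state=(-0.557, 1.131)
t=2.400: state=(-0.437, 1.258)
t=2.500: state=(-0.307, 1.324)
t=2.600: state=(-0.174, 1.329)
t=2.700: state=(-0.043, 1.276)
t=2.800: state=(0.079, 1.171)
t=2.900: state=(0.189, 1.022)
t=3.000: state=(0.283, 0.840)
t=3.030: state=(0.307, 0.781)

(theta, omega) = (0.307, 0.781)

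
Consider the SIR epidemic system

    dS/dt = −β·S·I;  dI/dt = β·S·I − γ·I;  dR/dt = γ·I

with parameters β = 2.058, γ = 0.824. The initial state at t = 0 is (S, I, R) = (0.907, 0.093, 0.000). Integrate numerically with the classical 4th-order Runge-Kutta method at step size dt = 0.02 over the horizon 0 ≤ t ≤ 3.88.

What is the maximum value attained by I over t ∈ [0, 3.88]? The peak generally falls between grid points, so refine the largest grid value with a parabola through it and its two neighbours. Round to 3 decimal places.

t=0.000: state=(0.907, 0.093, 0.000)
step 1 (dt=0.02): k1=(-0.174, 0.097, 0.077), k2=(-0.175, 0.098, 0.077), k3=(-0.175, 0.098, 0.077), k4=(-0.177, 0.098, 0.078); state += dt/6·(k1+2k2+2k3+k4)
t=0.020: state=(0.903, 0.095, 0.002)
t=0.040: state=(0.900, 0.097, 0.003)
t=0.060: state=(0.896, 0.099, 0.005)
continuing one RK4 step at a time; state shown every 10 steps (Δt=0.2):
t=0.200: state=(0.869, 0.114, 0.017)
t=0.400: state=(0.826, 0.137, 0.038)
t=0.600: state=(0.777, 0.161, 0.062)
t=0.800: state=(0.723, 0.186, 0.091)
t=1.000: state=(0.666, 0.210, 0.123)
t=1.200: state=(0.608, 0.232, 0.160)
t=1.400: state=(0.551, 0.249, 0.200)
t=1.600: state=(0.496, 0.262, 0.242)
t=1.800: state=(0.444, 0.270, 0.286)
t=2.000: state=(0.397, 0.272, 0.331)
t=2.200: state=(0.355, 0.269, 0.375)
t=2.400: state=(0.318, 0.262, 0.419)
t=2.600: state=(0.286, 0.252, 0.462)
t=2.800: state=(0.259, 0.239, 0.502)
t=3.000: state=(0.235, 0.224, 0.540)
t=3.200: state=(0.215, 0.209, 0.576)
t=3.400: state=(0.198, 0.193, 0.609)
t=3.600: state=(0.184, 0.177, 0.640)
t=3.800: state=(0.171, 0.161, 0.667)
t=3.880: state=(0.167, 0.155, 0.678)
largest grid value and its neighbours: I(1.960)=0.27217, I(1.980)=0.27221, I(2.000)=0.27220
parabola through these three points peaks at t≈1.986 with I≈0.27221

max I = 0.272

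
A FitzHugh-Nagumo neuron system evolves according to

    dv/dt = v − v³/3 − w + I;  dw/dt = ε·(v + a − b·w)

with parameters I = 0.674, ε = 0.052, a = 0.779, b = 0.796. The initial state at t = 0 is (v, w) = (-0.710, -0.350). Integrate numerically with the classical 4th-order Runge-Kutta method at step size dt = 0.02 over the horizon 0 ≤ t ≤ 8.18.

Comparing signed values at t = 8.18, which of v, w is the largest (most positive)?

t=0.000: state=(-0.710, -0.350)
step 1 (dt=0.02): k1=(0.433, 0.018), k2=(0.435, 0.018), k3=(0.435, 0.018), k4=(0.437, 0.019); state += dt/6·(k1+2k2+2k3+k4)
t=0.020: state=(-0.701, -0.350)
t=0.040: state=(-0.693, -0.349)
t=0.060: state=(-0.684, -0.349)
continuing one RK4 step at a time; state shown every 25 steps (Δt=0.5):
t=0.500: state=(-0.460, -0.338)
t=1.000: state=(-0.100, -0.319)
t=1.500: state=(0.468, -0.288)
t=2.000: state=(1.238, -0.240)
t=2.500: state=(1.807, -0.175)
t=3.000: state=(1.990, -0.102)
t=3.500: state=(2.014, -0.028)
t=4.000: state=(2.001, 0.044)
t=4.500: state=(1.979, 0.115)
t=5.000: state=(1.956, 0.183)
t=5.500: state=(1.932, 0.249)
t=6.000: state=(1.908, 0.314)
t=6.500: state=(1.884, 0.376)
t=7.000: state=(1.860, 0.437)
t=7.500: state=(1.836, 0.495)
t=8.000: state=(1.812, 0.552)
t=8.180: state=(1.803, 0.572)
compare at T: v=1.803, w=0.572

largest component: v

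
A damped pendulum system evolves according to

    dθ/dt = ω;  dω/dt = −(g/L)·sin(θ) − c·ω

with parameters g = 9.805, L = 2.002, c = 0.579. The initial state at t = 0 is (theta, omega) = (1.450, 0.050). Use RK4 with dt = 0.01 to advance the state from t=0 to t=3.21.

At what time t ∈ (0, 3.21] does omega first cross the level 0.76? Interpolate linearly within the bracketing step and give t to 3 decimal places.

t=0.000: state=(1.450, 0.050)
step 1 (dt=0.01): k1=(0.050, -4.891), k2=(0.026, -4.877), k3=(0.026, -4.877), k4=(0.001, -4.863); state += dt/6·(k1+2k2+2k3+k4)
t=0.010: state=(1.450, 0.001)
t=0.020: state=(1.450, -0.047)
t=0.030: state=(1.449, -0.095)
continuing one RK4 step at a time; state shown every 20 steps (Δt=0.2):
t=0.200: state=(1.366, -0.870)
t=0.400: state=(1.111, -1.650)
t=0.600: state=(0.721, -2.202)
t=0.800: state=(0.255, -2.390)
t=1.000: state=(-0.205, -2.143)
t=1.200: state=(-0.579, -1.546)
t=1.400: state=(-0.812, -0.775)
t=1.600: state=(-0.888, 0.013)
t=1.800: state=(-0.813, 0.713)
t=1.810: state=(-0.806, 0.744)
next step: t=1.820: state=(-0.798, 0.775) — omega has crossed 0.76
linear interpolation between t=1.810 (0.74424) and t=1.820 (0.77504) → t≈1.815

t = 1.815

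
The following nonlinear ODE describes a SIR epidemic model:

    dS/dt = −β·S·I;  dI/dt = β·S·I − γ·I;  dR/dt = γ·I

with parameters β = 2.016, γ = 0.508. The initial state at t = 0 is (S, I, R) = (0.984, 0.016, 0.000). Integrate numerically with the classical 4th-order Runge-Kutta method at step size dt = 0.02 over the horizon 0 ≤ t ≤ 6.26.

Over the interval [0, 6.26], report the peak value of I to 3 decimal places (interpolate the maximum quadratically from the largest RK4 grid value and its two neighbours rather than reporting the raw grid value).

max I = 0.405

t=0.000: state=(0.984, 0.016, 0.000)
step 1 (dt=0.02): k1=(-0.032, 0.024, 0.008), k2=(-0.032, 0.024, 0.008), k3=(-0.032, 0.024, 0.008), k4=(-0.033, 0.024, 0.008); state += dt/6·(k1+2k2+2k3+k4)
t=0.020: state=(0.983, 0.016, 0.000)
t=0.040: state=(0.983, 0.017, 0.000)
t=0.060: state=(0.982, 0.017, 0.001)
continuing one RK4 step at a time; state shown every 25 steps (Δt=0.5):
t=0.500: state=(0.961, 0.033, 0.006)
t=1.000: state=(0.916, 0.066, 0.018)
t=1.500: state=(0.834, 0.125, 0.042)
t=2.000: state=(0.705, 0.211, 0.084)
t=2.500: state=(0.543, 0.307, 0.150)
t=3.000: state=(0.383, 0.379, 0.238)
t=3.500: state=(0.257, 0.405, 0.338)
t=4.000: state=(0.172, 0.388, 0.440)
t=4.500: state=(0.118, 0.348, 0.534)
t=5.000: state=(0.085, 0.299, 0.616)
t=5.500: state=(0.065, 0.250, 0.686)
t=6.000: state=(0.052, 0.205, 0.743)
t=6.260: state=(0.047, 0.185, 0.769)
largest grid value and its neighbours: I(3.500)=0.40470, I(3.520)=0.40475, I(3.540)=0.40472
parabola through these three points peaks at t≈3.523 with I≈0.40475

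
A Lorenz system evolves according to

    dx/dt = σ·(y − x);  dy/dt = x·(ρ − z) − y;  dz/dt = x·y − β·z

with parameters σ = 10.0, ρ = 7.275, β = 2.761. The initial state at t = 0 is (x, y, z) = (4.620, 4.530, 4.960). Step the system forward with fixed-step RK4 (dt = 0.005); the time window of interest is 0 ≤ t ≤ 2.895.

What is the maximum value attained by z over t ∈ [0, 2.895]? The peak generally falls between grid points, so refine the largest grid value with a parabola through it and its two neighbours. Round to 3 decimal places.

t=0.000: state=(4.620, 4.530, 4.960)
step 1 (dt=0.005): k1=(-0.900, 6.165, 7.234), k2=(-0.723, 6.061, 7.245), k3=(-0.730, 6.062, 7.246), k4=(-0.560, 5.959, 7.257); state += dt/6·(k1+2k2+2k3+k4)
t=0.005: state=(4.616, 4.560, 4.996)
t=0.010: state=(4.614, 4.590, 5.033)
t=0.015: state=(4.614, 4.618, 5.069)
continuing one RK4 step at a time; state shown every 20 steps (Δt=0.1):
t=0.100: state=(4.739, 4.957, 5.711)
t=0.200: state=(4.920, 5.026, 6.459)
t=0.300: state=(4.912, 4.786, 7.023)
t=0.400: state=(4.686, 4.379, 7.253)
t=0.500: state=(4.342, 3.984, 7.146)
t=0.600: state=(4.009, 3.717, 6.816)
t=0.700: state=(3.776, 3.608, 6.407)
t=0.800: state=(3.676, 3.641, 6.034)
t=0.900: state=(3.700, 3.780, 5.770)
t=1.000: state=(3.823, 3.984, 5.653)
t=1.100: state=(4.007, 4.206, 5.693)
t=1.200: state=(4.205, 4.393, 5.868)
t=1.300: state=(4.368, 4.498, 6.125)
t=1.400: state=(4.455, 4.496, 6.388)
t=1.500: state=(4.449, 4.400, 6.581)
t=1.600: state=(4.364, 4.251, 6.660)
t=1.700: state=(4.237, 4.103, 6.620)
t=1.800: state=(4.110, 3.995, 6.496)
t=1.900: state=(4.016, 3.947, 6.334)
t=2.000: state=(3.974, 3.959, 6.183)
t=2.100: state=(3.984, 4.018, 6.076)
t=2.200: state=(4.036, 4.103, 6.033)
t=2.300: state=(4.112, 4.192, 6.055)
t=2.400: state=(4.190, 4.262, 6.130)
t=2.500: state=(4.250, 4.296, 6.231)
t=2.600: state=(4.279, 4.290, 6.330)
t=2.700: state=(4.273, 4.251, 6.400)
t=2.800: state=(4.238, 4.194, 6.426)
t=2.895: state=(4.192, 4.140, 6.410)
largest grid value and its neighbours: z(0.410)=7.25645, z(0.415)=7.25676, z(0.420)=7.25624
parabola through these three points peaks at t≈0.414 with z≈7.25677

max z = 7.257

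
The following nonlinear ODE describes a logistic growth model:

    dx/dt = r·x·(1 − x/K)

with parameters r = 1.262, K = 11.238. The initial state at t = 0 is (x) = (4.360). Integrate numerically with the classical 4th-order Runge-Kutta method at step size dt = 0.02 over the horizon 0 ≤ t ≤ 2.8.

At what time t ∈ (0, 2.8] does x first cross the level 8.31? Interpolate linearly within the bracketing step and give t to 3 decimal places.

t = 1.188

t=0.000: state=(4.360)
step 1 (dt=0.02): k1=(3.368), k2=(3.377), k3=(3.377), k4=(3.386); state += dt/6·(k1+2k2+2k3+k4)
t=0.020: state=(4.428)
t=0.040: state=(4.495)
t=0.060: state=(4.564)
continuing one RK4 step at a time; state shown every 5 steps (Δt=0.1):
t=0.100: state=(4.701)
t=0.200: state=(5.049)
t=0.300: state=(5.402)
t=0.400: state=(5.756)
t=0.500: state=(6.110)
t=0.600: state=(6.459)
t=0.700: state=(6.802)
t=0.800: state=(7.136)
t=0.900: state=(7.459)
t=1.000: state=(7.769)
t=1.100: state=(8.064)
t=1.180: state=(8.289)
next step: t=1.200: state=(8.343) — x has crossed 8.31
linear interpolation between t=1.180 (8.28865) and t=1.200 (8.34323) → t≈1.188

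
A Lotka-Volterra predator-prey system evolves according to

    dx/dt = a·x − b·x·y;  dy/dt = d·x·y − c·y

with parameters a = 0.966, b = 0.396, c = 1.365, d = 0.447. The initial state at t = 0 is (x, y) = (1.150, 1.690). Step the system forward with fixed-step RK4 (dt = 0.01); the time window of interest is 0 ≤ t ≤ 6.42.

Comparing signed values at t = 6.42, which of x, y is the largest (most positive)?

t=0.000: state=(1.150, 1.690)
step 1 (dt=0.01): k1=(0.341, -1.438), k2=(0.345, -1.431), k3=(0.345, -1.431), k4=(0.349, -1.423); state += dt/6·(k1+2k2+2k3+k4)
t=0.010: state=(1.153, 1.676)
t=0.020: state=(1.157, 1.662)
t=0.030: state=(1.161, 1.648)
continuing one RK4 step at a time; state shown every 25 steps (Δt=0.25):
t=0.250: state=(1.259, 1.374)
t=0.500: state=(1.417, 1.134)
t=0.750: state=(1.627, 0.955)
t=1.000: state=(1.898, 0.826)
t=1.250: state=(2.236, 0.739)
t=1.500: state=(2.654, 0.690)
t=1.750: state=(3.158, 0.678)
t=2.000: state=(3.756, 0.709)
t=2.250: state=(4.441, 0.796)
t=2.500: state=(5.185, 0.969)
t=2.750: state=(5.915, 1.281)
t=3.000: state=(6.473, 1.825)
t=3.250: state=(6.605, 2.708)
t=3.500: state=(6.066, 3.934)
t=3.750: state=(4.907, 5.185)
t=4.000: state=(3.584, 5.918)
t=4.250: state=(2.528, 5.899)
t=4.500: state=(1.840, 5.336)
t=4.750: state=(1.435, 4.545)
t=5.000: state=(1.213, 3.741)
t=5.250: state=(1.106, 3.025)
t=5.500: state=(1.076, 2.428)
t=5.750: state=(1.104, 1.948)
t=6.000: state=(1.182, 1.573)
t=6.250: state=(1.307, 1.285)
t=6.420: state=(1.420, 1.130)
compare at T: x=1.420, y=1.130

largest component: x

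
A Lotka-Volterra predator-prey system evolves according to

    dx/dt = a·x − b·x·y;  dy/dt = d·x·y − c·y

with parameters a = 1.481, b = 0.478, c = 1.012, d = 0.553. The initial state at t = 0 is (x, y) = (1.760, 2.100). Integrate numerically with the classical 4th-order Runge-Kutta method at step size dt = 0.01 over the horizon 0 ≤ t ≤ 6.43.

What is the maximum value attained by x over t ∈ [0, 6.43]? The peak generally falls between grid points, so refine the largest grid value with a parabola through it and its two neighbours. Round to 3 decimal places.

max x = 2.766

t=0.000: state=(1.760, 2.100)
step 1 (dt=0.01): k1=(0.840, -0.081), k2=(0.842, -0.076), k3=(0.842, -0.076), k4=(0.845, -0.072); state += dt/6·(k1+2k2+2k3+k4)
t=0.010: state=(1.768, 2.099)
t=0.020: state=(1.777, 2.099)
t=0.030: state=(1.785, 2.098)
continuing one RK4 step at a time; state shown every 25 steps (Δt=0.25):
t=0.250: state=(1.983, 2.111)
t=0.500: state=(2.222, 2.192)
t=0.750: state=(2.455, 2.353)
t=1.000: state=(2.646, 2.601)
t=1.250: state=(2.755, 2.937)
t=1.500: state=(2.743, 3.340)
t=1.750: state=(2.599, 3.757)
t=2.000: state=(2.349, 4.111)
t=2.250: state=(2.052, 4.327)
t=2.500: state=(1.764, 4.372)
t=2.750: state=(1.523, 4.258)
t=3.000: state=(1.343, 4.028)
t=3.250: state=(1.223, 3.732)
t=3.500: state=(1.155, 3.413)
t=3.750: state=(1.134, 3.103)
t=4.000: state=(1.153, 2.821)
t=4.250: state=(1.209, 2.578)
t=4.500: state=(1.303, 2.380)
t=4.750: state=(1.433, 2.232)
t=5.000: state=(1.600, 2.136)
t=5.250: state=(1.800, 2.097)
t=5.500: state=(2.027, 2.121)
t=5.750: state=(2.267, 2.216)
t=6.000: state=(2.495, 2.392)
t=6.250: state=(2.674, 2.657)
t=6.430: state=(2.749, 2.902)
largest grid value and its neighbours: x(1.340)=2.76576, x(1.350)=2.76595, x(1.360)=2.76592
parabola through these three points peaks at t≈1.354 with x≈2.76596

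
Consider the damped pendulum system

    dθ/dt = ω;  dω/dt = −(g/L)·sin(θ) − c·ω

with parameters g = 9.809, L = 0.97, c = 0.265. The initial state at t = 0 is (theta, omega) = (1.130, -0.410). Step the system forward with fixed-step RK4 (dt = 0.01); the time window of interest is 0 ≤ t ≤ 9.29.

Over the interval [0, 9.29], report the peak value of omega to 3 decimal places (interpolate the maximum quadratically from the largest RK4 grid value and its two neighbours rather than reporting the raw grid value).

t=0.000: state=(1.130, -0.410)
step 1 (dt=0.01): k1=(-0.410, -9.037), k2=(-0.455, -9.016), k3=(-0.455, -9.015), k4=(-0.500, -8.993); state += dt/6·(k1+2k2+2k3+k4)
t=0.010: state=(1.125, -0.500)
t=0.020: state=(1.120, -0.590)
t=0.030: state=(1.114, -0.679)
continuing one RK4 step at a time; state shown every 50 steps (Δt=0.5):
t=0.500: state=(0.025, -3.204)
t=1.000: state=(-0.979, -0.162)
t=1.500: state=(-0.166, 2.788)
t=2.000: state=(0.833, 0.480)
t=2.500: state=(0.231, -2.395)
t=3.000: state=(-0.708, -0.630)
t=3.500: state=(-0.251, 2.055)
t=4.000: state=(0.604, 0.676)
t=4.500: state=(0.246, -1.772)
t=5.000: state=(-0.519, -0.660)
t=5.500: state=(-0.229, 1.537)
t=6.000: state=(0.449, 0.612)
t=6.500: state=(0.205, -1.340)
t=7.000: state=(-0.391, -0.548)
t=7.500: state=(-0.180, 1.175)
t=8.000: state=(0.342, 0.479)
t=8.500: state=(0.156, -1.033)
t=9.000: state=(-0.301, -0.411)
t=9.290: state=(-0.286, 0.496)
largest grid value and its neighbours: omega(1.520)=2.80144, omega(1.530)=2.80376, omega(1.540)=2.80325
parabola through these three points peaks at t≈1.533 with omega≈2.80391

max omega = 2.804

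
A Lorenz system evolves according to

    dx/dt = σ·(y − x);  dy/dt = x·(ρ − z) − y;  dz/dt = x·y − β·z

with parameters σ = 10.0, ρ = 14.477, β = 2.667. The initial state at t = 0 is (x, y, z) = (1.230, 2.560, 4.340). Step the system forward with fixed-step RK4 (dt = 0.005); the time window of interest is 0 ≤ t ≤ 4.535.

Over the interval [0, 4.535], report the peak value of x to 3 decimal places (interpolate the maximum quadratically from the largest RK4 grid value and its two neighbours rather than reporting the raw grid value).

max x = 10.533

t=0.000: state=(1.230, 2.560, 4.340)
step 1 (dt=0.005): k1=(13.300, 9.909, -8.426), k2=(13.215, 10.247, -8.253), k3=(13.226, 10.244, -8.254), k4=(13.151, 10.581, -8.080); state += dt/6·(k1+2k2+2k3+k4)
t=0.005: state=(1.296, 2.611, 4.299)
t=0.010: state=(1.362, 2.666, 4.259)
t=0.015: state=(1.427, 2.724, 4.221)
continuing one RK4 step at a time; state shown every 40 steps (Δt=0.2):
t=0.200: state=(4.682, 7.295, 4.839)
t=0.400: state=(10.403, 11.505, 16.605)
t=0.600: state=(5.296, 1.704, 17.932)
t=0.800: state=(1.636, 1.201, 10.996)
t=1.000: state=(2.030, 2.751, 6.955)
t=1.200: state=(4.814, 7.012, 6.666)
t=1.400: state=(9.453, 10.496, 15.525)
t=1.600: state=(5.937, 3.000, 17.573)
t=1.800: state=(2.638, 2.228, 11.578)
t=2.000: state=(3.327, 4.333, 8.191)
t=2.200: state=(6.599, 8.681, 10.029)
t=2.400: state=(8.549, 7.521, 17.380)
t=2.600: state=(4.698, 3.073, 15.051)
t=2.800: state=(3.464, 3.710, 10.651)
t=3.000: state=(5.213, 6.635, 9.685)
t=3.200: state=(7.946, 8.598, 14.387)
t=3.400: state=(6.418, 4.792, 16.275)
t=3.600: state=(4.194, 3.827, 12.606)
t=3.800: state=(4.794, 5.659, 10.537)
t=4.000: state=(6.979, 7.953, 12.771)
t=4.200: state=(7.077, 6.154, 15.868)
t=4.400: state=(5.014, 4.313, 13.826)
t=4.535: state=(4.623, 4.733, 12.024)
largest grid value and its neighbours: x(0.420)=10.53037, x(0.425)=10.53189, x(0.430)=10.52091
parabola through these three points peaks at t≈0.423 with x≈10.53279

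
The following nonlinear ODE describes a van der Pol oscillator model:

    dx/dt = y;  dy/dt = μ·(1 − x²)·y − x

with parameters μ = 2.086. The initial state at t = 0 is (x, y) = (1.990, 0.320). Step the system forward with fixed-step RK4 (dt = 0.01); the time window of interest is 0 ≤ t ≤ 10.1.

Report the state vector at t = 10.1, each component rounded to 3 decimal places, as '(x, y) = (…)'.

t=0.000: state=(1.990, 0.320)
step 1 (dt=0.01): k1=(0.320, -3.966), k2=(0.300, -3.849), k3=(0.301, -3.852), k4=(0.281, -3.738); state += dt/6·(k1+2k2+2k3+k4)
t=0.010: state=(1.993, 0.281)
t=0.020: state=(1.996, 0.245)
t=0.030: state=(1.998, 0.211)
continuing one RK4 step at a time; state shown every 50 steps (Δt=0.5):
t=0.500: state=(1.927, -0.299)
t=1.000: state=(1.757, -0.373)
t=1.500: state=(1.552, -0.456)
t=2.000: state=(1.290, -0.610)
t=2.500: state=(0.907, -0.991)
t=3.000: state=(0.147, -2.350)
t=3.500: state=(-1.537, -3.014)
t=4.000: state=(-2.016, 0.114)
t=4.500: state=(-1.885, 0.328)
t=5.000: state=(-1.706, 0.392)
t=5.500: state=(-1.488, 0.487)
t=6.000: state=(-1.203, 0.678)
t=6.500: state=(-0.759, 1.199)
t=7.000: state=(0.221, 3.106)
t=7.500: state=(1.847, 1.571)
t=8.000: state=(1.992, -0.232)
t=8.500: state=(1.840, -0.345)
t=9.000: state=(1.651, -0.413)
t=9.500: state=(1.420, -0.525)
t=10.000: state=(1.105, -0.767)
t=10.100: state=(1.025, -0.851)

(x, y) = (1.025, -0.851)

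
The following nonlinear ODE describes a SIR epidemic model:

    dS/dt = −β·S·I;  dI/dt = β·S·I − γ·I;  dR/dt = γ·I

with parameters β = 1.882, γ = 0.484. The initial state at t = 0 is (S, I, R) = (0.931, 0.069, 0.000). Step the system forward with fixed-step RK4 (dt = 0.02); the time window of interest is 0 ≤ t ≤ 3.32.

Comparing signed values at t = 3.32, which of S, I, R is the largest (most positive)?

largest component: R

t=0.000: state=(0.931, 0.069, 0.000)
step 1 (dt=0.02): k1=(-0.121, 0.088, 0.033), k2=(-0.122, 0.088, 0.034), k3=(-0.122, 0.088, 0.034), k4=(-0.124, 0.089, 0.034); state += dt/6·(k1+2k2+2k3+k4)
t=0.020: state=(0.929, 0.071, 0.001)
t=0.040: state=(0.926, 0.073, 0.001)
t=0.060: state=(0.923, 0.074, 0.002)
continuing one RK4 step at a time; state shown every 10 steps (Δt=0.2):
t=0.200: state=(0.904, 0.088, 0.008)
t=0.400: state=(0.871, 0.112, 0.017)
t=0.600: state=(0.830, 0.140, 0.029)
t=0.800: state=(0.783, 0.173, 0.045)
t=1.000: state=(0.729, 0.208, 0.063)
t=1.200: state=(0.669, 0.246, 0.085)
t=1.400: state=(0.606, 0.284, 0.111)
t=1.600: state=(0.541, 0.320, 0.140)
t=1.800: state=(0.476, 0.351, 0.172)
t=2.000: state=(0.415, 0.377, 0.208)
t=2.200: state=(0.359, 0.396, 0.245)
t=2.400: state=(0.308, 0.407, 0.284)
t=2.600: state=(0.264, 0.412, 0.324)
t=2.800: state=(0.226, 0.410, 0.364)
t=3.000: state=(0.194, 0.403, 0.403)
t=3.200: state=(0.167, 0.391, 0.441)
t=3.320: state=(0.153, 0.383, 0.464)
compare at T: S=0.153, I=0.383, R=0.464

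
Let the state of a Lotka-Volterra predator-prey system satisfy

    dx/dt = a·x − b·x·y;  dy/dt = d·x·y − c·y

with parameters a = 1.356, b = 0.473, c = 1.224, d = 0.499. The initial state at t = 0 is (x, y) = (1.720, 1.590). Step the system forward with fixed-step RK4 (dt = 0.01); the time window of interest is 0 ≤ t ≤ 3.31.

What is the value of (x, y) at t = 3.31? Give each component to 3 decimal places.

(x, y) = (1.446, 4.246)

t=0.000: state=(1.720, 1.590)
step 1 (dt=0.01): k1=(1.039, -0.581), k2=(1.044, -0.576), k3=(1.044, -0.576), k4=(1.050, -0.571); state += dt/6·(k1+2k2+2k3+k4)
t=0.010: state=(1.730, 1.584)
t=0.020: state=(1.741, 1.579)
t=0.030: state=(1.752, 1.573)
continuing one RK4 step at a time; state shown every 20 steps (Δt=0.2):
t=0.200: state=(1.950, 1.494)
t=0.400: state=(2.227, 1.440)
t=0.600: state=(2.551, 1.431)
t=0.800: state=(2.918, 1.471)
t=1.000: state=(3.316, 1.571)
t=1.200: state=(3.719, 1.748)
t=1.400: state=(4.085, 2.021)
t=1.600: state=(4.348, 2.413)
t=1.800: state=(4.433, 2.933)
t=2.000: state=(4.281, 3.554)
t=2.200: state=(3.891, 4.190)
t=2.400: state=(3.345, 4.710)
t=2.600: state=(2.765, 5.001)
t=2.800: state=(2.253, 5.025)
t=3.000: state=(1.851, 4.823)
t=3.200: state=(1.563, 4.473)
t=3.310: state=(1.446, 4.246)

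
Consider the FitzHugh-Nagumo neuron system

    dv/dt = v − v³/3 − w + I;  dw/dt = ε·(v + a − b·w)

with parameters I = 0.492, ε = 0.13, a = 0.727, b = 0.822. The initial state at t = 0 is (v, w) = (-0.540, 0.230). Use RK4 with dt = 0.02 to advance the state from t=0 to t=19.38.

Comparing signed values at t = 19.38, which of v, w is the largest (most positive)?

t=0.000: state=(-0.540, 0.230)
step 1 (dt=0.02): k1=(-0.226, -0.000), k2=(-0.227, -0.001), k3=(-0.227, -0.001), k4=(-0.229, -0.001); state += dt/6·(k1+2k2+2k3+k4)
t=0.020: state=(-0.545, 0.230)
t=0.040: state=(-0.549, 0.230)
t=0.060: state=(-0.554, 0.230)
continuing one RK4 step at a time; state shown every 50 steps (Δt=1):
t=1.000: state=(-0.842, 0.212)
t=2.000: state=(-1.191, 0.154)
t=3.000: state=(-1.375, 0.067)
t=4.000: state=(-1.396, -0.022)
t=5.000: state=(-1.350, -0.099)
t=6.000: state=(-1.281, -0.162)
t=7.000: state=(-1.204, -0.209)
t=8.000: state=(-1.123, -0.242)
t=9.000: state=(-1.038, -0.261)
t=10.000: state=(-0.947, -0.267)
t=11.000: state=(-0.846, -0.261)
t=12.000: state=(-0.725, -0.242)
t=13.000: state=(-0.564, -0.208)
t=14.000: state=(-0.304, -0.152)
t=15.000: state=(0.223, -0.055)
t=16.000: state=(1.211, 0.127)
t=17.000: state=(1.726, 0.395)
t=18.000: state=(1.697, 0.657)
t=19.000: state=(1.581, 0.882)
t=19.380: state=(1.532, 0.958)
compare at T: v=1.532, w=0.958

largest component: v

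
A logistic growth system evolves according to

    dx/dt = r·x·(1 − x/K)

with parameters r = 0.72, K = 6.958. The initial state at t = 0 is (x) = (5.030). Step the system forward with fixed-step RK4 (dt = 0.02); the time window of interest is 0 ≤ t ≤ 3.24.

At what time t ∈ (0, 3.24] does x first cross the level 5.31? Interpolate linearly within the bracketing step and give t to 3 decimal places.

t=0.000: state=(5.030)
step 1 (dt=0.02): k1=(1.004), k2=(1.000), k3=(1.000), k4=(0.997); state += dt/6·(k1+2k2+2k3+k4)
t=0.020: state=(5.050)
t=0.040: state=(5.070)
t=0.060: state=(5.090)
continuing one RK4 step at a time; state shown every 10 steps (Δt=0.2):
t=0.200: state=(5.224)
t=0.280: state=(5.298)
next step: t=0.300: state=(5.316) — x has crossed 5.31
linear interpolation between t=0.280 (5.29803) and t=0.300 (5.31616) → t≈0.293

t = 0.293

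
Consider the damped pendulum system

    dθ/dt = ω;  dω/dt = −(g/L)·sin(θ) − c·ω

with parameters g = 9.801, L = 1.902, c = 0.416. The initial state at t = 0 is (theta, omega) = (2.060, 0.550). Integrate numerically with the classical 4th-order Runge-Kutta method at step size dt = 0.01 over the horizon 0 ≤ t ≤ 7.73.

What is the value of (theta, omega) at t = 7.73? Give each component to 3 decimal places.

(theta, omega) = (-0.387, 0.070)

t=0.000: state=(2.060, 0.550)
step 1 (dt=0.01): k1=(0.550, -4.777), k2=(0.526, -4.761), k3=(0.526, -4.761), k4=(0.502, -4.745); state += dt/6·(k1+2k2+2k3+k4)
t=0.010: state=(2.065, 0.502)
t=0.020: state=(2.070, 0.455)
t=0.030: state=(2.074, 0.408)
continuing one RK4 step at a time; state shown every 25 steps (Δt=0.25):
t=0.250: state=(2.055, -0.572)
t=0.500: state=(1.777, -1.655)
t=0.750: state=(1.230, -2.698)
t=1.000: state=(0.461, -3.330)
t=1.250: state=(-0.357, -3.047)
t=1.500: state=(-0.994, -1.968)
t=1.750: state=(-1.321, -0.643)
t=2.000: state=(-1.322, 0.613)
t=2.250: state=(-1.029, 1.687)
t=2.500: state=(-0.511, 2.371)
t=2.750: state=(0.099, 2.377)
t=3.000: state=(0.619, 1.696)
t=3.250: state=(0.917, 0.660)
t=3.500: state=(0.948, -0.404)
t=3.750: state=(0.731, -1.286)
t=4.000: state=(0.337, -1.784)
t=4.250: state=(-0.115, -1.736)
t=4.500: state=(-0.489, -1.186)
t=4.750: state=(-0.686, -0.372)
t=5.000: state=(-0.675, 0.450)
t=5.250: state=(-0.477, 1.083)
t=5.500: state=(-0.163, 1.363)
t=5.750: state=(0.168, 1.217)
t=6.000: state=(0.417, 0.731)
t=6.250: state=(0.521, 0.090)
t=6.500: state=(0.466, -0.511)
t=6.750: state=(0.282, -0.914)
t=7.000: state=(0.034, -1.016)
t=7.250: state=(-0.200, -0.807)
t=7.500: state=(-0.351, -0.382)
t=7.730: state=(-0.387, 0.070)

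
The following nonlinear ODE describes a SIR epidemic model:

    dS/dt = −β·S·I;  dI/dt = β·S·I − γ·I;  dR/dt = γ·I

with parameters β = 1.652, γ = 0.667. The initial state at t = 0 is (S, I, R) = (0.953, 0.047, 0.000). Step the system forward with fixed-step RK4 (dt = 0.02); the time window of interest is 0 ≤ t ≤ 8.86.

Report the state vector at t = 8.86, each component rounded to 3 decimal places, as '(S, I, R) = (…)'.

t=0.000: state=(0.953, 0.047, 0.000)
step 1 (dt=0.02): k1=(-0.074, 0.043, 0.031), k2=(-0.075, 0.043, 0.032), k3=(-0.075, 0.043, 0.032), k4=(-0.075, 0.043, 0.032); state += dt/6·(k1+2k2+2k3+k4)
t=0.020: state=(0.952, 0.048, 0.001)
t=0.040: state=(0.950, 0.049, 0.001)
t=0.060: state=(0.948, 0.050, 0.002)
continuing one RK4 step at a time; state shown every 25 steps (Δt=0.5):
t=0.500: state=(0.908, 0.073, 0.020)
t=1.000: state=(0.843, 0.107, 0.050)
t=1.500: state=(0.758, 0.149, 0.092)
t=2.000: state=(0.658, 0.192, 0.149)
t=2.500: state=(0.553, 0.227, 0.220)
t=3.000: state=(0.454, 0.247, 0.299)
t=3.500: state=(0.370, 0.248, 0.382)
t=4.000: state=(0.303, 0.234, 0.463)
t=4.500: state=(0.252, 0.211, 0.537)
t=5.000: state=(0.214, 0.183, 0.603)
t=5.500: state=(0.186, 0.155, 0.659)
t=6.000: state=(0.166, 0.128, 0.706)
t=6.500: state=(0.151, 0.104, 0.745)
t=7.000: state=(0.139, 0.084, 0.776)
t=7.500: state=(0.131, 0.068, 0.802)
t=8.000: state=(0.125, 0.054, 0.822)
t=8.500: state=(0.120, 0.043, 0.838)
t=8.860: state=(0.117, 0.036, 0.847)

(S, I, R) = (0.117, 0.036, 0.847)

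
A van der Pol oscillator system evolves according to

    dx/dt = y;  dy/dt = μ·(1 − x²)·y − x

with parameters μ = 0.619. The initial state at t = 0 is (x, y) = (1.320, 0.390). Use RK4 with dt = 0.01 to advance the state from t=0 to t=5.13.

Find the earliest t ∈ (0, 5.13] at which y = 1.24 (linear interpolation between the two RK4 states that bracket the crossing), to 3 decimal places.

t = 4.367

t=0.000: state=(1.320, 0.390)
step 1 (dt=0.01): k1=(0.390, -1.499), k2=(0.383, -1.499), k3=(0.383, -1.499), k4=(0.375, -1.499); state += dt/6·(k1+2k2+2k3+k4)
t=0.010: state=(1.324, 0.375)
t=0.020: state=(1.328, 0.360)
t=0.030: state=(1.331, 0.345)
continuing one RK4 step at a time; state shown every 20 steps (Δt=0.2):
t=0.200: state=(1.368, 0.096)
t=0.400: state=(1.360, -0.173)
t=0.600: state=(1.301, -0.412)
t=0.800: state=(1.197, -0.626)
t=1.000: state=(1.051, -0.828)
t=1.200: state=(0.866, -1.029)
t=1.400: state=(0.639, -1.241)
t=1.600: state=(0.368, -1.466)
t=1.800: state=(0.052, -1.695)
t=2.000: state=(-0.307, -1.886)
t=2.200: state=(-0.695, -1.963)
t=2.400: state=(-1.078, -1.833)
t=2.600: state=(-1.412, -1.467)
t=2.800: state=(-1.655, -0.954)
t=3.000: state=(-1.794, -0.439)
t=3.200: state=(-1.837, -0.013)
t=3.400: state=(-1.806, 0.308)
t=3.600: state=(-1.719, 0.548)
t=3.800: state=(-1.590, 0.740)
t=4.000: state=(-1.424, 0.912)
t=4.200: state=(-1.225, 1.084)
t=4.360: state=(-1.040, 1.233)
next step: t=4.370: state=(-1.027, 1.243) — y has crossed 1.24
linear interpolation between t=4.360 (1.23284) and t=4.370 (1.24266) → t≈4.367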